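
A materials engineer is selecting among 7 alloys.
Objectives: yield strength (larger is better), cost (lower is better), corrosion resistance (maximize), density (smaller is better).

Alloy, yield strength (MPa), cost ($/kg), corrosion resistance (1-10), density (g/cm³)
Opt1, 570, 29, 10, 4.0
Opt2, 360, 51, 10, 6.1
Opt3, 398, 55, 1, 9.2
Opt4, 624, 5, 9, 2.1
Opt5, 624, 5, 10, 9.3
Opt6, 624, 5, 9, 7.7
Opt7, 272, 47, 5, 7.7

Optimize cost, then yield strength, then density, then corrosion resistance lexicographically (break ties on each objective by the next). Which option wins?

Opt4

First minimize cost: best is 5, kept {Opt4, Opt5, Opt6}.
Then maximize yield strength: best is 624, kept {Opt4, Opt5, Opt6}.
Then minimize density: best is 2.1, kept {Opt4}.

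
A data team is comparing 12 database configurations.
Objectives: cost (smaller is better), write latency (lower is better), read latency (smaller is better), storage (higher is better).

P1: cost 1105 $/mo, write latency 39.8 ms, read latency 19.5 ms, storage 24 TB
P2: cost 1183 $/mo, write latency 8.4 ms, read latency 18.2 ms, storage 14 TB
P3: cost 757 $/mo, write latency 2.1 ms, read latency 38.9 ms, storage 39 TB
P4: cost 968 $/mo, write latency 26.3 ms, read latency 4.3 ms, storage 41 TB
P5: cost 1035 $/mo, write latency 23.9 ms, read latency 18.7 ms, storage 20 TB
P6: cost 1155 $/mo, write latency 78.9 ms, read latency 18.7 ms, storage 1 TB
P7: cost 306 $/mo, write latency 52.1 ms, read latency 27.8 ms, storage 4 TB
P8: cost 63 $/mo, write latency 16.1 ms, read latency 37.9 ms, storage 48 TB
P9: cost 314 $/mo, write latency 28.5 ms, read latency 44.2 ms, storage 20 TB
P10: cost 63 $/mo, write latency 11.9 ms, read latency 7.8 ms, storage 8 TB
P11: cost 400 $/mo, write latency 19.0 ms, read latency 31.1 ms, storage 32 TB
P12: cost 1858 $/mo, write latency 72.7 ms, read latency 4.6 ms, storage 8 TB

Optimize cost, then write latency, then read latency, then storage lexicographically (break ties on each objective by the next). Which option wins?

First minimize cost: best is 63, kept {P8, P10}.
Then minimize write latency: best is 11.9, kept {P10}.

P10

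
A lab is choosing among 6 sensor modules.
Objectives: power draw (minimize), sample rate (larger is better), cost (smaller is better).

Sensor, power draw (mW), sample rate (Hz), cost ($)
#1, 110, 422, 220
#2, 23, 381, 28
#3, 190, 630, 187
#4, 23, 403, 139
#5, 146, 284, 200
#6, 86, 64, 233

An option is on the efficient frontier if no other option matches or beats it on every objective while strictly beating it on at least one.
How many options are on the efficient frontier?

4

#1: not dominated.
#2: not dominated (best cost).
#3: not dominated (best sample rate).
#4: not dominated.
#5: dominated by #2 (power draw 23≤146, sample rate 381≥284, cost 28≤200).
#6: dominated by #2 (power draw 23≤86, sample rate 381≥64, cost 28≤233).
Pareto-optimal: #1, #2, #3, #4 → 4.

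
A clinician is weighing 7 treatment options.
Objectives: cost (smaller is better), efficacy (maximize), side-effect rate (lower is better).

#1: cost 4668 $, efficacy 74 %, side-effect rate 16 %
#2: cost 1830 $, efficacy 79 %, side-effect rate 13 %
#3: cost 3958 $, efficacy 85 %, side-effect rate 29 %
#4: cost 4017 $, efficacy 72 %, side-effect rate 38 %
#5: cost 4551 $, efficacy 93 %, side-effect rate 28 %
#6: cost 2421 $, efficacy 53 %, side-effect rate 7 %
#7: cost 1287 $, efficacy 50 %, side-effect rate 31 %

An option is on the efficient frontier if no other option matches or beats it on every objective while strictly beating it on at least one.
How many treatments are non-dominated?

#1: dominated by #2 (cost 1830≤4668, efficacy 79≥74, side-effect rate 13≤16).
#2: not dominated.
#3: not dominated.
#4: dominated by #2 (cost 1830≤4017, efficacy 79≥72, side-effect rate 13≤38).
#5: not dominated (best efficacy).
#6: not dominated (best side-effect rate).
#7: not dominated (best cost).
Pareto-optimal: #2, #3, #5, #6, #7 → 5.

5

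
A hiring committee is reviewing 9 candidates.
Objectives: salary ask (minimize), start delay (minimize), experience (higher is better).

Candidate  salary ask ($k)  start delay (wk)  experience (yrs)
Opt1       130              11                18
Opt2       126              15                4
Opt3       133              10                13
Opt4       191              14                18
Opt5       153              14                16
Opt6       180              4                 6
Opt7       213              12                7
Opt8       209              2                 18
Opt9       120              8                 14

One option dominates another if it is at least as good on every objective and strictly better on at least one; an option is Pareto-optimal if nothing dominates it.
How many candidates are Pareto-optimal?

4

Opt1: not dominated.
Opt2: dominated by Opt9 (salary ask 120≤126, start delay 8≤15, experience 14≥4).
Opt3: dominated by Opt9 (salary ask 120≤133, start delay 8≤10, experience 14≥13).
Opt4: dominated by Opt1 (salary ask 130≤191, start delay 11≤14, experience 18≥18).
Opt5: dominated by Opt1 (salary ask 130≤153, start delay 11≤14, experience 18≥16).
Opt6: not dominated.
Opt7: dominated by Opt1 (salary ask 130≤213, start delay 11≤12, experience 18≥7).
Opt8: not dominated (best start delay).
Opt9: not dominated (best salary ask).
Pareto-optimal: Opt1, Opt6, Opt8, Opt9 → 4.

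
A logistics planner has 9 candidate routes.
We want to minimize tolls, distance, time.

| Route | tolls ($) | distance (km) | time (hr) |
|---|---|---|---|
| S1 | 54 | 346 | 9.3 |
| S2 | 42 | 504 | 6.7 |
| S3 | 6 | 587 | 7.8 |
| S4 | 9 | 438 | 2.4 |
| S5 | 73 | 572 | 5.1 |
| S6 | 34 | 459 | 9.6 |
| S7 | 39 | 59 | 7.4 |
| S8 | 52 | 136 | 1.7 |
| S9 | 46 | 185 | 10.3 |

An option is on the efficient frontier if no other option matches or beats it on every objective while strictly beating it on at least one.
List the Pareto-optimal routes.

S3, S4, S7, S8

S1: dominated by S7 (tolls 39≤54, distance 59≤346, time 7.4≤9.3).
S2: dominated by S4 (tolls 9≤42, distance 438≤504, time 2.4≤6.7).
S3: not dominated (best tolls).
S4: not dominated.
S5: dominated by S4 (tolls 9≤73, distance 438≤572, time 2.4≤5.1).
S6: dominated by S4 (tolls 9≤34, distance 438≤459, time 2.4≤9.6).
S7: not dominated (best distance).
S8: not dominated (best time).
S9: dominated by S7 (tolls 39≤46, distance 59≤185, time 7.4≤10.3).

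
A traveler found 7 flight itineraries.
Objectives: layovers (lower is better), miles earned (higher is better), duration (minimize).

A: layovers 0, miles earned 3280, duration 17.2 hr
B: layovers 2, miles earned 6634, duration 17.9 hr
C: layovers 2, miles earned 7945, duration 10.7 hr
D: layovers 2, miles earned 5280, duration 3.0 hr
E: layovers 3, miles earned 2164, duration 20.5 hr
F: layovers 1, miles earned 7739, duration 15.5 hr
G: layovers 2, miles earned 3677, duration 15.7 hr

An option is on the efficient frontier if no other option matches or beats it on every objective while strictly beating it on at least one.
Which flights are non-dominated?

A, C, D, F

A: not dominated (best layovers).
B: dominated by C (layovers 2≤2, miles earned 7945≥6634, duration 10.7≤17.9).
C: not dominated (best miles earned).
D: not dominated (best duration).
E: dominated by A (layovers 0≤3, miles earned 3280≥2164, duration 17.2≤20.5).
F: not dominated.
G: dominated by C (layovers 2≤2, miles earned 7945≥3677, duration 10.7≤15.7).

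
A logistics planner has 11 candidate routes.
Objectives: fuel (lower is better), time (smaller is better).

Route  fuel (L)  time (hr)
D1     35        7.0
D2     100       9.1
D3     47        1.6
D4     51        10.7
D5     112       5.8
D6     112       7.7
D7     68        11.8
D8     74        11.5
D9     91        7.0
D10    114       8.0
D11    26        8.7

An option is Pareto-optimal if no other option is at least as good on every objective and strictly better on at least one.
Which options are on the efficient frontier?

D1: not dominated.
D2: dominated by D1 (fuel 35≤100, time 7.0≤9.1).
D3: not dominated (best time).
D4: dominated by D1 (fuel 35≤51, time 7.0≤10.7).
D5: dominated by D3 (fuel 47≤112, time 1.6≤5.8).
D6: dominated by D1 (fuel 35≤112, time 7.0≤7.7).
D7: dominated by D1 (fuel 35≤68, time 7.0≤11.8).
D8: dominated by D1 (fuel 35≤74, time 7.0≤11.5).
D9: dominated by D1 (fuel 35≤91, time 7.0≤7.0).
D10: dominated by D1 (fuel 35≤114, time 7.0≤8.0).
D11: not dominated (best fuel).

D1, D3, D11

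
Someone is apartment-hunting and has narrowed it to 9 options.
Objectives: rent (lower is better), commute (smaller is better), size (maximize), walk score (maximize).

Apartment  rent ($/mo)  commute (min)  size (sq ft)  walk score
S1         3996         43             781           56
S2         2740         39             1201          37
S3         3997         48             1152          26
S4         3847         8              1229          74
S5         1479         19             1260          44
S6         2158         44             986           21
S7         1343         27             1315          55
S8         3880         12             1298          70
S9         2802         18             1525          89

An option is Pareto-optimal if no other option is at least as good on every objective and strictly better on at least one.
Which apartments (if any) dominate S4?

S1: worse on rent (3996 vs 3847).
S2: worse on commute (39 vs 8).
S3: worse on rent (3997 vs 3847).
S5: worse on commute (19 vs 8).
S6: worse on commute (44 vs 8).
S7: worse on commute (27 vs 8).
S8: worse on rent (3880 vs 3847).
S9: worse on commute (18 vs 8).
No option dominates S4.

none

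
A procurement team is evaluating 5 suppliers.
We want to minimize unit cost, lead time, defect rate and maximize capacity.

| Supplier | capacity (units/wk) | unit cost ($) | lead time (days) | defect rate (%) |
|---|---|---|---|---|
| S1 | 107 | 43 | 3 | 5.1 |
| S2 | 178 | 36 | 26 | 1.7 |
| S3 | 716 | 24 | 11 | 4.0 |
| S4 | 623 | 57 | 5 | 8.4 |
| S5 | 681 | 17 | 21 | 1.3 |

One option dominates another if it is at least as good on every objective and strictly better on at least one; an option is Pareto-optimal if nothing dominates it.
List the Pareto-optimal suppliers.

S1: not dominated (best lead time).
S2: dominated by S5 (capacity 681≥178, unit cost 17≤36, lead time 21≤26, defect rate 1.3≤1.7).
S3: not dominated (best capacity).
S4: not dominated.
S5: not dominated (best unit cost).

S1, S3, S4, S5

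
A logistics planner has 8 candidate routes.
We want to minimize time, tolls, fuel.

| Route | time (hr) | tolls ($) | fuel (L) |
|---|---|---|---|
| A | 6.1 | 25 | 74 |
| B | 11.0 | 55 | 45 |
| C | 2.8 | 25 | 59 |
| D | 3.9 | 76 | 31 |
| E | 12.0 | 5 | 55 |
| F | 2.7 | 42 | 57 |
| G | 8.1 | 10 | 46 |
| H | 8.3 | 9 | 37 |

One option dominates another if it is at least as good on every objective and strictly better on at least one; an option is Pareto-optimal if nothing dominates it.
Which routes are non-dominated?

A: dominated by C (time 2.8≤6.1, tolls 25≤25, fuel 59≤74).
B: dominated by H (time 8.3≤11.0, tolls 9≤55, fuel 37≤45).
C: not dominated.
D: not dominated (best fuel).
E: not dominated (best tolls).
F: not dominated (best time).
G: not dominated.
H: not dominated.

C, D, E, F, G, H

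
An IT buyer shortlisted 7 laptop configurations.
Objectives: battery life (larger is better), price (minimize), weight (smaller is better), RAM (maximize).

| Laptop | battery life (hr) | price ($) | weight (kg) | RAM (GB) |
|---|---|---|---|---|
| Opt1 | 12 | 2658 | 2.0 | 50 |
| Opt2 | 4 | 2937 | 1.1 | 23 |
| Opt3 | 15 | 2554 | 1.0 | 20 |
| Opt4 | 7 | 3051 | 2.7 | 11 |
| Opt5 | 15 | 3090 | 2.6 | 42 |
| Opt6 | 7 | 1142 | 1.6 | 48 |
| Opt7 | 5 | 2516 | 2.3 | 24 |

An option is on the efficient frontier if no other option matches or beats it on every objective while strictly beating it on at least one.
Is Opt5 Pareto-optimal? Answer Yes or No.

Opt1: worse on battery life (12 vs 15).
Opt2: worse on battery life (4 vs 15).
Opt3: worse on RAM (20 vs 42).
Opt4: worse on battery life (7 vs 15).
Opt6: worse on battery life (7 vs 15).
Opt7: worse on battery life (5 vs 15).
No option is at least as good as Opt5 on every objective and strictly better on one.

Yes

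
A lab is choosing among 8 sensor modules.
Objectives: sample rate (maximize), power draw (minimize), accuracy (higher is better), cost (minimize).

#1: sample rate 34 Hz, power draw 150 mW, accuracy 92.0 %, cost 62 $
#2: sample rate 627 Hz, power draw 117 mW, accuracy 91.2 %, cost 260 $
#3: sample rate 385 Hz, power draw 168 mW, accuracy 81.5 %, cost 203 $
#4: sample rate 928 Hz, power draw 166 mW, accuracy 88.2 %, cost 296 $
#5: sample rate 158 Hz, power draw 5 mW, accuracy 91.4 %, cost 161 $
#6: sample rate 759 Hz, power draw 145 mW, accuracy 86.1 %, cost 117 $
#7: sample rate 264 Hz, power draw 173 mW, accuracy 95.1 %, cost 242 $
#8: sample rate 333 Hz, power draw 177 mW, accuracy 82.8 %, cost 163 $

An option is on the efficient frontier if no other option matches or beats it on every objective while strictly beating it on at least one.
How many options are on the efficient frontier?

6

#1: not dominated (best cost).
#2: not dominated.
#3: dominated by #6 (sample rate 759≥385, power draw 145≤168, accuracy 86.1≥81.5, cost 117≤203).
#4: not dominated (best sample rate).
#5: not dominated (best power draw).
#6: not dominated.
#7: not dominated (best accuracy).
#8: dominated by #6 (sample rate 759≥333, power draw 145≤177, accuracy 86.1≥82.8, cost 117≤163).
Pareto-optimal: #1, #2, #4, #5, #6, #7 → 6.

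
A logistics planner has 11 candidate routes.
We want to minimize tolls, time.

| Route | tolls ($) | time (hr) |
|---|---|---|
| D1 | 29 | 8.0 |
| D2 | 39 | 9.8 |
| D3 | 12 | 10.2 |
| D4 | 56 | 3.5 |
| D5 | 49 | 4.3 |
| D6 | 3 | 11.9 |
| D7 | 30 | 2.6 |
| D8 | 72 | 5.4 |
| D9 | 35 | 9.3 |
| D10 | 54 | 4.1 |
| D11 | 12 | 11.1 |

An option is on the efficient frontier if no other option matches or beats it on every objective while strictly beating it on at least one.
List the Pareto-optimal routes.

D1, D3, D6, D7

D1: not dominated.
D2: dominated by D1 (tolls 29≤39, time 8.0≤9.8).
D3: not dominated.
D4: dominated by D7 (tolls 30≤56, time 2.6≤3.5).
D5: dominated by D7 (tolls 30≤49, time 2.6≤4.3).
D6: not dominated (best tolls).
D7: not dominated (best time).
D8: dominated by D4 (tolls 56≤72, time 3.5≤5.4).
D9: dominated by D1 (tolls 29≤35, time 8.0≤9.3).
D10: dominated by D7 (tolls 30≤54, time 2.6≤4.1).
D11: dominated by D3 (tolls 12≤12, time 10.2≤11.1).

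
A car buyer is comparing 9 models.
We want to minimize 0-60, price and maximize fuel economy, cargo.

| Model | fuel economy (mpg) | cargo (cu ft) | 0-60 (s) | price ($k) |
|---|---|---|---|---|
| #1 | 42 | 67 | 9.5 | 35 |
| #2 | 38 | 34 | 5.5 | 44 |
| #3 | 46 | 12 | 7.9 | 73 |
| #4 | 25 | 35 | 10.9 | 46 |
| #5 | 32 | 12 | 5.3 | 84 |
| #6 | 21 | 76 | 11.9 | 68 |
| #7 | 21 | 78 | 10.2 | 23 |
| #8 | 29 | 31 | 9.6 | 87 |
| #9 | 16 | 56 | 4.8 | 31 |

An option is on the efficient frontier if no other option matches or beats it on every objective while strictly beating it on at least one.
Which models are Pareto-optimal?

#1, #2, #3, #5, #7, #9

#1: not dominated.
#2: not dominated.
#3: not dominated (best fuel economy).
#4: dominated by #1 (fuel economy 42≥25, cargo 67≥35, 0-60 9.5≤10.9, price 35≤46).
#5: not dominated.
#6: dominated by #7 (fuel economy 21≥21, cargo 78≥76, 0-60 10.2≤11.9, price 23≤68).
#7: not dominated (best cargo).
#8: dominated by #1 (fuel economy 42≥29, cargo 67≥31, 0-60 9.5≤9.6, price 35≤87).
#9: not dominated (best 0-60).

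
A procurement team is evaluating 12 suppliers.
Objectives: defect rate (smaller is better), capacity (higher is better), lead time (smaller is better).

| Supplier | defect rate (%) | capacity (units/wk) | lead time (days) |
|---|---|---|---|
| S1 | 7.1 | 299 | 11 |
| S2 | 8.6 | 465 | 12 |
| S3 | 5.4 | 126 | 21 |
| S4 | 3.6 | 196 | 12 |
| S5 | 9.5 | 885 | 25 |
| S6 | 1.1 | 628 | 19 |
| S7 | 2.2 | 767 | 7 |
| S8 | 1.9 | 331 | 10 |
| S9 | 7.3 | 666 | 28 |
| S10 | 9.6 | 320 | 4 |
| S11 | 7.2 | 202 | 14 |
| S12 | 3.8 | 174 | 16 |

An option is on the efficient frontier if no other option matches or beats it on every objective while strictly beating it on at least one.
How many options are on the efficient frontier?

S1: dominated by S7 (defect rate 2.2≤7.1, capacity 767≥299, lead time 7≤11).
S2: dominated by S7 (defect rate 2.2≤8.6, capacity 767≥465, lead time 7≤12).
S3: dominated by S4 (defect rate 3.6≤5.4, capacity 196≥126, lead time 12≤21).
S4: dominated by S7 (defect rate 2.2≤3.6, capacity 767≥196, lead time 7≤12).
S5: not dominated (best capacity).
S6: not dominated (best defect rate).
S7: not dominated.
S8: not dominated.
S9: dominated by S7 (defect rate 2.2≤7.3, capacity 767≥666, lead time 7≤28).
S10: not dominated (best lead time).
S11: dominated by S1 (defect rate 7.1≤7.2, capacity 299≥202, lead time 11≤14).
S12: dominated by S4 (defect rate 3.6≤3.8, capacity 196≥174, lead time 12≤16).
Pareto-optimal: S5, S6, S7, S8, S10 → 5.

5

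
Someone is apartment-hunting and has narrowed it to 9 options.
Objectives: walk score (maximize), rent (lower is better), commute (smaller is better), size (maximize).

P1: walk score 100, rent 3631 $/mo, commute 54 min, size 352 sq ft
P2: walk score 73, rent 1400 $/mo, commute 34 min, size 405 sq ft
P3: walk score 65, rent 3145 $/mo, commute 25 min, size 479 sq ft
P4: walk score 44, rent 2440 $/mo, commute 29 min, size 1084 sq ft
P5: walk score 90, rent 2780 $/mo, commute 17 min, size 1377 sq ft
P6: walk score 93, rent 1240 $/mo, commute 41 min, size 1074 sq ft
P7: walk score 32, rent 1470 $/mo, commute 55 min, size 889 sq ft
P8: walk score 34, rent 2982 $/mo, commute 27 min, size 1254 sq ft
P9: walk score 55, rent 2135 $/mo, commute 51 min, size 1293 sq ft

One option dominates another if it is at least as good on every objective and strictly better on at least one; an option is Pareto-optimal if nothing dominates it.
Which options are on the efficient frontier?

P1, P2, P4, P5, P6, P9

P1: not dominated (best walk score).
P2: not dominated.
P3: dominated by P5 (walk score 90≥65, rent 2780≤3145, commute 17≤25, size 1377≥479).
P4: not dominated.
P5: not dominated (best commute).
P6: not dominated (best rent).
P7: dominated by P6 (walk score 93≥32, rent 1240≤1470, commute 41≤55, size 1074≥889).
P8: dominated by P5 (walk score 90≥34, rent 2780≤2982, commute 17≤27, size 1377≥1254).
P9: not dominated.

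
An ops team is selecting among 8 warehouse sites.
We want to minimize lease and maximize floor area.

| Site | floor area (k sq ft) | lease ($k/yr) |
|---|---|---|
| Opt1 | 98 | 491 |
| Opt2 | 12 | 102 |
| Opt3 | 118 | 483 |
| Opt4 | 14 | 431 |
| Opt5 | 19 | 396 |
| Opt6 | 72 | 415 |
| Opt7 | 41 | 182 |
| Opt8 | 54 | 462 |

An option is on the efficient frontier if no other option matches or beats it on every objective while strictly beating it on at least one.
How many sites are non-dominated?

4

Opt1: dominated by Opt3 (floor area 118≥98, lease 483≤491).
Opt2: not dominated (best lease).
Opt3: not dominated (best floor area).
Opt4: dominated by Opt5 (floor area 19≥14, lease 396≤431).
Opt5: dominated by Opt7 (floor area 41≥19, lease 182≤396).
Opt6: not dominated.
Opt7: not dominated.
Opt8: dominated by Opt6 (floor area 72≥54, lease 415≤462).
Pareto-optimal: Opt2, Opt3, Opt6, Opt7 → 4.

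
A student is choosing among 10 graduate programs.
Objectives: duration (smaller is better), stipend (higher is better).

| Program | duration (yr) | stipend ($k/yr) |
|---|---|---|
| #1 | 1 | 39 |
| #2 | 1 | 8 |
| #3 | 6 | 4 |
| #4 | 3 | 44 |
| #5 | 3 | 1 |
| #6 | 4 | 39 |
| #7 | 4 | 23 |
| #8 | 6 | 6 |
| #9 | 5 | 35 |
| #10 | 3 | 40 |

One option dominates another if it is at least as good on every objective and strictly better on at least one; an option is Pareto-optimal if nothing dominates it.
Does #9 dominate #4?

No

#9 vs #4: #9 is worse on duration (5 vs 3), so it does not dominate #4.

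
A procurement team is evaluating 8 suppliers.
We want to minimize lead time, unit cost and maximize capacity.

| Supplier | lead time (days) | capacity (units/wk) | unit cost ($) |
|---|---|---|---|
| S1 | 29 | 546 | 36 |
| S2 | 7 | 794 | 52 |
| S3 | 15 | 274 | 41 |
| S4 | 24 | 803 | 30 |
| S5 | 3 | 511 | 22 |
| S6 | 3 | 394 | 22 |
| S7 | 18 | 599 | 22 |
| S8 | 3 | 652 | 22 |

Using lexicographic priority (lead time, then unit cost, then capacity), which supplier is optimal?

First minimize lead time: best is 3, kept {S5, S6, S8}.
Then minimize unit cost: best is 22, kept {S5, S6, S8}.
Then maximize capacity: best is 652, kept {S8}.

S8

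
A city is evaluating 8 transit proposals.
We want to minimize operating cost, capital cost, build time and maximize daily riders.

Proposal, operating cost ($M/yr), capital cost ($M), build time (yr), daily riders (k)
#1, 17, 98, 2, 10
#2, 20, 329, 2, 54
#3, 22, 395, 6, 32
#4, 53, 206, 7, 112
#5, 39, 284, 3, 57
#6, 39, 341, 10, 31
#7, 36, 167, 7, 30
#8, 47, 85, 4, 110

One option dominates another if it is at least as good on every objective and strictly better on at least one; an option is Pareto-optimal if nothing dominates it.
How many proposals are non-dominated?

#1: not dominated (best operating cost).
#2: not dominated.
#3: dominated by #2 (operating cost 20≤22, capital cost 329≤395, build time 2≤6, daily riders 54≥32).
#4: not dominated (best daily riders).
#5: not dominated.
#6: dominated by #2 (operating cost 20≤39, capital cost 329≤341, build time 2≤10, daily riders 54≥31).
#7: not dominated.
#8: not dominated (best capital cost).
Pareto-optimal: #1, #2, #4, #5, #7, #8 → 6.

6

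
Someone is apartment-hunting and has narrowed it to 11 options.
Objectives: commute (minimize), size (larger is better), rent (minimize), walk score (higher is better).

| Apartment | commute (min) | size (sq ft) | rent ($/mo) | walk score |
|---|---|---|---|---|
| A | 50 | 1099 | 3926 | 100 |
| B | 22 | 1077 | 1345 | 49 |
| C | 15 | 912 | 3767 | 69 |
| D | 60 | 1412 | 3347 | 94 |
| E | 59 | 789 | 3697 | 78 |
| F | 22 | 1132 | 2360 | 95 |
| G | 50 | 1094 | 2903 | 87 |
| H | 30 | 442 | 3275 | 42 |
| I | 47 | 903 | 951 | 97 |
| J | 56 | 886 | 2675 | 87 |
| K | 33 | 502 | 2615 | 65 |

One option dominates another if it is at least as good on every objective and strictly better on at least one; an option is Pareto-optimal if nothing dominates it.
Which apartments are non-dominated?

A, B, C, D, F, I

A: not dominated (best walk score).
B: not dominated.
C: not dominated (best commute).
D: not dominated (best size).
E: dominated by F (commute 22≤59, size 1132≥789, rent 2360≤3697, walk score 95≥78).
F: not dominated.
G: dominated by F (commute 22≤50, size 1132≥1094, rent 2360≤2903, walk score 95≥87).
H: dominated by B (commute 22≤30, size 1077≥442, rent 1345≤3275, walk score 49≥42).
I: not dominated (best rent).
J: dominated by F (commute 22≤56, size 1132≥886, rent 2360≤2675, walk score 95≥87).
K: dominated by F (commute 22≤33, size 1132≥502, rent 2360≤2615, walk score 95≥65).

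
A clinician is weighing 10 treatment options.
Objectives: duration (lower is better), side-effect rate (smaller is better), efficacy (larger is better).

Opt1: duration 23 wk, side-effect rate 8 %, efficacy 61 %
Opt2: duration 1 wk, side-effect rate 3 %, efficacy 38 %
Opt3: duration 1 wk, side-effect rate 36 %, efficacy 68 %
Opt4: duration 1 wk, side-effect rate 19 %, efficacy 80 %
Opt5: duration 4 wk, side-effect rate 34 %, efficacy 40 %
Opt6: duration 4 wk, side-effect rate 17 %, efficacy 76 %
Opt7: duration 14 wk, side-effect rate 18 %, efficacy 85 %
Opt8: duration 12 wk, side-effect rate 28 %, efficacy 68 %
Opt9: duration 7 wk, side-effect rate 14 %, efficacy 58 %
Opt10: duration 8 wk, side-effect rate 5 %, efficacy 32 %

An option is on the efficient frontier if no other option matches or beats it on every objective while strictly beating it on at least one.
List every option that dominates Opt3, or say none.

Opt4

Opt4: duration 1≤1, side-effect rate 19≤36, efficacy 80≥68 — dominates Opt3.
Others (Opt1, Opt2, Opt5, Opt6, Opt7, Opt8, Opt9, Opt10) are each worse than Opt3 on at least one objective.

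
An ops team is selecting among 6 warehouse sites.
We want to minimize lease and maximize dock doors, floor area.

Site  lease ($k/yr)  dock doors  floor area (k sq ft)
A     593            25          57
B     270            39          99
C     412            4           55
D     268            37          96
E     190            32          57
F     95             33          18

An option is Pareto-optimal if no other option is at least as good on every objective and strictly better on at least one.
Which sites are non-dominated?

A: dominated by B (lease 270≤593, dock doors 39≥25, floor area 99≥57).
B: not dominated (best dock doors).
C: dominated by B (lease 270≤412, dock doors 39≥4, floor area 99≥55).
D: not dominated.
E: not dominated.
F: not dominated (best lease).

B, D, E, F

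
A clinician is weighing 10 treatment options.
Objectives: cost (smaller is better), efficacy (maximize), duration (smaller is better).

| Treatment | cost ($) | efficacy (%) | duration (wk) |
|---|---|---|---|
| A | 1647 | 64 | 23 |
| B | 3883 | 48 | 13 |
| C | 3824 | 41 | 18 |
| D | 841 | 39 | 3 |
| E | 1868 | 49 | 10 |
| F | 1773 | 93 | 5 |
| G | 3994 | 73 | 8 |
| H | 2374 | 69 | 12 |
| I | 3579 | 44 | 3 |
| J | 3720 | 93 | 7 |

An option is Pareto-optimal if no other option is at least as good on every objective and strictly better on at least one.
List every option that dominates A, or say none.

B: worse on cost (3883 vs 1647).
C: worse on cost (3824 vs 1647).
D: worse on efficacy (39 vs 64).
E: worse on cost (1868 vs 1647).
F: worse on cost (1773 vs 1647).
G: worse on cost (3994 vs 1647).
H: worse on cost (2374 vs 1647).
I: worse on cost (3579 vs 1647).
J: worse on cost (3720 vs 1647).
No option dominates A.

none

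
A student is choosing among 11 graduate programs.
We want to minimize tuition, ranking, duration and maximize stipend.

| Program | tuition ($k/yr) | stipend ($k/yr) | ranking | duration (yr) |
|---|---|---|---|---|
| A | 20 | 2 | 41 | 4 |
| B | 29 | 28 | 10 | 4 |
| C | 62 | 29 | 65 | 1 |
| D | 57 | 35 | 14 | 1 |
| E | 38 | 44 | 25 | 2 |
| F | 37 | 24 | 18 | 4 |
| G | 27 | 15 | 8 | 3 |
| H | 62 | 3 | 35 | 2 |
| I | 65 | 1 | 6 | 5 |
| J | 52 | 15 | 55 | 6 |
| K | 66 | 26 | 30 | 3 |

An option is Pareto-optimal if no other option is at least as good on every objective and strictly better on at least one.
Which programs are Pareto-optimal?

A: not dominated (best tuition).
B: not dominated.
C: dominated by D (tuition 57≤62, stipend 35≥29, ranking 14≤65, duration 1≤1).
D: not dominated.
E: not dominated (best stipend).
F: dominated by B (tuition 29≤37, stipend 28≥24, ranking 10≤18, duration 4≤4).
G: not dominated.
H: dominated by D (tuition 57≤62, stipend 35≥3, ranking 14≤35, duration 1≤2).
I: not dominated (best ranking).
J: dominated by B (tuition 29≤52, stipend 28≥15, ranking 10≤55, duration 4≤6).
K: dominated by D (tuition 57≤66, stipend 35≥26, ranking 14≤30, duration 1≤3).

A, B, D, E, G, I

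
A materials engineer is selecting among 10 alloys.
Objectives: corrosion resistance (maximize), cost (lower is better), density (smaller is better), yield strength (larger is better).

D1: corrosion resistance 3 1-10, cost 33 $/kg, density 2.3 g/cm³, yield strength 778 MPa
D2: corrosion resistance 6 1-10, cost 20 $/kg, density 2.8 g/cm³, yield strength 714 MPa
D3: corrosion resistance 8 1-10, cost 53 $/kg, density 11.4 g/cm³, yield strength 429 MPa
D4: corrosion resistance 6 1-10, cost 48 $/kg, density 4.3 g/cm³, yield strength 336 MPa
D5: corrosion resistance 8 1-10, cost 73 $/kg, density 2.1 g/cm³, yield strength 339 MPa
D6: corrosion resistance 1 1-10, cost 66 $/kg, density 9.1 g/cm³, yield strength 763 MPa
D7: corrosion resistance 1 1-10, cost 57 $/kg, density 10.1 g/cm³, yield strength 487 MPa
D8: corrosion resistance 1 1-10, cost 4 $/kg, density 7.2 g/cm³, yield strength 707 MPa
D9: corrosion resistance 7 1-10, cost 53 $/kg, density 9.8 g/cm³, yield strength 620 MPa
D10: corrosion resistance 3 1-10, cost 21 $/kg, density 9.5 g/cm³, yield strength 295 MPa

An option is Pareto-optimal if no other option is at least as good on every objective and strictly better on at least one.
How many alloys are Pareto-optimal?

D1: not dominated (best yield strength).
D2: not dominated.
D3: not dominated.
D4: dominated by D2 (corrosion resistance 6≥6, cost 20≤48, density 2.8≤4.3, yield strength 714≥336).
D5: not dominated (best density).
D6: dominated by D1 (corrosion resistance 3≥1, cost 33≤66, density 2.3≤9.1, yield strength 778≥763).
D7: dominated by D1 (corrosion resistance 3≥1, cost 33≤57, density 2.3≤10.1, yield strength 778≥487).
D8: not dominated (best cost).
D9: not dominated.
D10: dominated by D2 (corrosion resistance 6≥3, cost 20≤21, density 2.8≤9.5, yield strength 714≥295).
Pareto-optimal: D1, D2, D3, D5, D8, D9 → 6.

6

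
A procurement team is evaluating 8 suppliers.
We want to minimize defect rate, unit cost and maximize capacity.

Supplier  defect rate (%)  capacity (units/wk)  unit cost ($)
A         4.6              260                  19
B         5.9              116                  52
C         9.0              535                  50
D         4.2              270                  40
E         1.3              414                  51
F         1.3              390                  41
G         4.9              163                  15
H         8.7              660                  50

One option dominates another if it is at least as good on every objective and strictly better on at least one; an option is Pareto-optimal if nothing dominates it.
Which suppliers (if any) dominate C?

H: defect rate 8.7≤9.0, capacity 660≥535, unit cost 50≤50 — dominates C.
Others (A, B, D, E, F, G) are each worse than C on at least one objective.

H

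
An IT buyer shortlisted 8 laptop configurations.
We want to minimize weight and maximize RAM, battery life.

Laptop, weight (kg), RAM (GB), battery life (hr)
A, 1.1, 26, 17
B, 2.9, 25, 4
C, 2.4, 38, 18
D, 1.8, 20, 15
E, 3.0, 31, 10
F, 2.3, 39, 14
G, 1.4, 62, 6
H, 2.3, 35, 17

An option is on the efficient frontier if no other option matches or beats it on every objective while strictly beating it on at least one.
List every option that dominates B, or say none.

A: weight 1.1≤2.9, RAM 26≥25, battery life 17≥4 — dominates B.
C: weight 2.4≤2.9, RAM 38≥25, battery life 18≥4 — dominates B.
F: weight 2.3≤2.9, RAM 39≥25, battery life 14≥4 — dominates B.
G: weight 1.4≤2.9, RAM 62≥25, battery life 6≥4 — dominates B.
H: weight 2.3≤2.9, RAM 35≥25, battery life 17≥4 — dominates B.
Others (D, E) are each worse than B on at least one objective.

A, C, F, G, H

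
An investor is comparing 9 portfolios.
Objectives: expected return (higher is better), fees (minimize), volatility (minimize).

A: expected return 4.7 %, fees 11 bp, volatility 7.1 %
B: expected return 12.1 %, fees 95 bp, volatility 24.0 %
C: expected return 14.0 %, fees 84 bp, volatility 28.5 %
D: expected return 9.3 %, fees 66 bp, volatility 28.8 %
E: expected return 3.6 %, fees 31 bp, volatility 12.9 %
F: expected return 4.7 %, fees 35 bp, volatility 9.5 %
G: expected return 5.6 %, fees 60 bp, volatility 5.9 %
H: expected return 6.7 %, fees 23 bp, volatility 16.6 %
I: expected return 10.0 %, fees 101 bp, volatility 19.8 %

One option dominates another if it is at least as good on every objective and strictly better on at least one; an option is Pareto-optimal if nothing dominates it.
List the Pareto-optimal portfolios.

A, B, C, D, G, H, I

A: not dominated (best fees).
B: not dominated.
C: not dominated (best expected return).
D: not dominated.
E: dominated by A (expected return 4.7≥3.6, fees 11≤31, volatility 7.1≤12.9).
F: dominated by A (expected return 4.7≥4.7, fees 11≤35, volatility 7.1≤9.5).
G: not dominated (best volatility).
H: not dominated.
I: not dominated.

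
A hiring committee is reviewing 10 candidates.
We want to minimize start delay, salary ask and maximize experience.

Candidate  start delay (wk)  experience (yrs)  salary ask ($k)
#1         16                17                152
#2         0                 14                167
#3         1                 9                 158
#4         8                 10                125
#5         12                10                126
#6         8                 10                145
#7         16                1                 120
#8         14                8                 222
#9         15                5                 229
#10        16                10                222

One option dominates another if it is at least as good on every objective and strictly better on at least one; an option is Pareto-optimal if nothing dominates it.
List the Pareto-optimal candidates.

#1, #2, #3, #4, #7

#1: not dominated (best experience).
#2: not dominated (best start delay).
#3: not dominated.
#4: not dominated.
#5: dominated by #4 (start delay 8≤12, experience 10≥10, salary ask 125≤126).
#6: dominated by #4 (start delay 8≤8, experience 10≥10, salary ask 125≤145).
#7: not dominated (best salary ask).
#8: dominated by #2 (start delay 0≤14, experience 14≥8, salary ask 167≤222).
#9: dominated by #2 (start delay 0≤15, experience 14≥5, salary ask 167≤229).
#10: dominated by #1 (start delay 16≤16, experience 17≥10, salary ask 152≤222).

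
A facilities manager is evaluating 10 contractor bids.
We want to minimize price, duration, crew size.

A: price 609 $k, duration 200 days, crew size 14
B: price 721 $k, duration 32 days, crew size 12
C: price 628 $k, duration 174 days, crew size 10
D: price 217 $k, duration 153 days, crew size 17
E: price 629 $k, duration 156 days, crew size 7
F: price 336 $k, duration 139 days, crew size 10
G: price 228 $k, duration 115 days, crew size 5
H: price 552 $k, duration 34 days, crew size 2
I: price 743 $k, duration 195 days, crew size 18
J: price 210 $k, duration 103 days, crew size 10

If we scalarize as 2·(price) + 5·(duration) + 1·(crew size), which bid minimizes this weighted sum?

A: 2·609 + 5·200 + 1·14 = 2232
B: 2·721 + 5·32 + 1·12 = 1614
C: 2·628 + 5·174 + 1·10 = 2136
D: 2·217 + 5·153 + 1·17 = 1216
E: 2·629 + 5·156 + 1·7 = 2045
F: 2·336 + 5·139 + 1·10 = 1377
G: 2·228 + 5·115 + 1·5 = 1036
H: 2·552 + 5·34 + 1·2 = 1276
I: 2·743 + 5·195 + 1·18 = 2479
J: 2·210 + 5·103 + 1·10 = 945
Lowest: J at 945.

J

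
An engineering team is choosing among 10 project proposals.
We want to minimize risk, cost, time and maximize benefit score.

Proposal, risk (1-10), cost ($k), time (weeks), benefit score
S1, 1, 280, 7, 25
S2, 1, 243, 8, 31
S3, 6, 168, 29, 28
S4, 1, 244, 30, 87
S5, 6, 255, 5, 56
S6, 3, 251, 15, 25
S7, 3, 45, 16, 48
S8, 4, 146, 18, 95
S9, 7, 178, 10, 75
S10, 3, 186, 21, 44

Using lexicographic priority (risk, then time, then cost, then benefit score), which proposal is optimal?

First minimize risk: best is 1, kept {S1, S2, S4}.
Then minimize time: best is 7, kept {S1}.

S1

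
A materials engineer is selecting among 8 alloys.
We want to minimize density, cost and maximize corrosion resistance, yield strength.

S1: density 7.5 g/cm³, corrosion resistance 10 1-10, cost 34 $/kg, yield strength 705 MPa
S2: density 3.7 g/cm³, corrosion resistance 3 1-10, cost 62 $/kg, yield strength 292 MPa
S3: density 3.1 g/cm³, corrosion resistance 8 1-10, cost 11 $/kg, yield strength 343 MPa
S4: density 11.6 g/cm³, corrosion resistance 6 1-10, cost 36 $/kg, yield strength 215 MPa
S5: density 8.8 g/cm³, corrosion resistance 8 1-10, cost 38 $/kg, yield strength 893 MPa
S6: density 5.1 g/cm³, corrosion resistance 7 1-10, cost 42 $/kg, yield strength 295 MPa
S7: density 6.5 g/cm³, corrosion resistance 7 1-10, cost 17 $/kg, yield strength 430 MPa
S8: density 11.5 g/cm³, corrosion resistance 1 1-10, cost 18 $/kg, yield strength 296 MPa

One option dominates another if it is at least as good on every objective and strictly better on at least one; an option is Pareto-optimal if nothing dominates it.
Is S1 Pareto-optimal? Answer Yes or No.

S2: worse on corrosion resistance (3 vs 10).
S3: worse on corrosion resistance (8 vs 10).
S4: worse on density (11.6 vs 7.5).
S5: worse on density (8.8 vs 7.5).
S6: worse on corrosion resistance (7 vs 10).
S7: worse on corrosion resistance (7 vs 10).
S8: worse on density (11.5 vs 7.5).
No option is at least as good as S1 on every objective and strictly better on one.

Yes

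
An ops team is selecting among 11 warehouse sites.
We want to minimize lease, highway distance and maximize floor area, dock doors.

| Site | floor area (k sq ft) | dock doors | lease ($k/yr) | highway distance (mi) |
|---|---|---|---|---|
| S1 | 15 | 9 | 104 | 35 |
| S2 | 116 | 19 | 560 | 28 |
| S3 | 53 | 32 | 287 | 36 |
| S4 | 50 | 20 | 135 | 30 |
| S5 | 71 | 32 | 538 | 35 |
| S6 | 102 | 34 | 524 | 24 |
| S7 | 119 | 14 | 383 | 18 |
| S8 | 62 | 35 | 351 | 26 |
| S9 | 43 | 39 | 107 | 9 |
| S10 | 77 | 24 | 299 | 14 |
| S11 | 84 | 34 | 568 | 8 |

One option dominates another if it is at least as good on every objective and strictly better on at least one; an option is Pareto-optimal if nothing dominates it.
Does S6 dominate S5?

Yes

S6 vs S5: floor area 102≥71, dock doors 34≥32, lease 524≤538, highway distance 24≤35 — S6 is at least as good on every objective with at least one strict improvement.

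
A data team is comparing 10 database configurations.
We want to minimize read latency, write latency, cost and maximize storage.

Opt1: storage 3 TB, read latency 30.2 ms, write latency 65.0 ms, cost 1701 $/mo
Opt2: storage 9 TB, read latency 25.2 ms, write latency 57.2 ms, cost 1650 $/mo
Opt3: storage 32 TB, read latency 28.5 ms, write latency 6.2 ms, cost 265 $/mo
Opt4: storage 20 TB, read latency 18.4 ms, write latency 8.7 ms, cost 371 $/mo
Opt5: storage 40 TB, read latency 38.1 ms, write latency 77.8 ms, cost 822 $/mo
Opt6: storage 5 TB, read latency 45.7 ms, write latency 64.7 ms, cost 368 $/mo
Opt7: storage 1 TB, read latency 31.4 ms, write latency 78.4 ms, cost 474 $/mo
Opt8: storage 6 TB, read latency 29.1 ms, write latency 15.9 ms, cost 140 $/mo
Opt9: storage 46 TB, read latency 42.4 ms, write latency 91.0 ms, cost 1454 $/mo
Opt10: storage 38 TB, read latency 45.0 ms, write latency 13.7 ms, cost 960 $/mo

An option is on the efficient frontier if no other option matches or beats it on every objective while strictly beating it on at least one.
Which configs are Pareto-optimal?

Opt3, Opt4, Opt5, Opt8, Opt9, Opt10

Opt1: dominated by Opt2 (storage 9≥3, read latency 25.2≤30.2, write latency 57.2≤65.0, cost 1650≤1701).
Opt2: dominated by Opt4 (storage 20≥9, read latency 18.4≤25.2, write latency 8.7≤57.2, cost 371≤1650).
Opt3: not dominated (best write latency).
Opt4: not dominated (best read latency).
Opt5: not dominated.
Opt6: dominated by Opt3 (storage 32≥5, read latency 28.5≤45.7, write latency 6.2≤64.7, cost 265≤368).
Opt7: dominated by Opt3 (storage 32≥1, read latency 28.5≤31.4, write latency 6.2≤78.4, cost 265≤474).
Opt8: not dominated (best cost).
Opt9: not dominated (best storage).
Opt10: not dominated.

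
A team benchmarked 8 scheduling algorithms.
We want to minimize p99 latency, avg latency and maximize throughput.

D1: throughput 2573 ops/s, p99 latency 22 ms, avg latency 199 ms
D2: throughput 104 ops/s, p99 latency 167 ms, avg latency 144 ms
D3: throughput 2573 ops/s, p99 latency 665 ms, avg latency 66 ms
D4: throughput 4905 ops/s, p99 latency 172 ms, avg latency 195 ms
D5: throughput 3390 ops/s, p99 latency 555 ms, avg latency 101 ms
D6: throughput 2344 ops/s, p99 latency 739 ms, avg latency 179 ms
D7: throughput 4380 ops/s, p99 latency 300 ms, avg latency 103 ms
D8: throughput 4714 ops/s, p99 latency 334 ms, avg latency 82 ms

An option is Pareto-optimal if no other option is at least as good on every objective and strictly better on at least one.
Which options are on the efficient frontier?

D1, D2, D3, D4, D7, D8

D1: not dominated (best p99 latency).
D2: not dominated.
D3: not dominated (best avg latency).
D4: not dominated (best throughput).
D5: dominated by D8 (throughput 4714≥3390, p99 latency 334≤555, avg latency 82≤101).
D6: dominated by D3 (throughput 2573≥2344, p99 latency 665≤739, avg latency 66≤179).
D7: not dominated.
D8: not dominated.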